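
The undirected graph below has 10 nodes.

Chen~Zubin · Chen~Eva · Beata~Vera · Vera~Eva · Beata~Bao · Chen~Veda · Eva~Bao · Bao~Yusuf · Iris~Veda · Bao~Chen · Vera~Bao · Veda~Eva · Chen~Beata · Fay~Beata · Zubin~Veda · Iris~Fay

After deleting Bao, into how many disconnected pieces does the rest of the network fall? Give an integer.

2

Without Bao, the remaining ties split the others into: {Beata, Chen, Eva, Fay, Iris, Veda, Vera, Zubin}; {Yusuf}.
That's 2 separate components.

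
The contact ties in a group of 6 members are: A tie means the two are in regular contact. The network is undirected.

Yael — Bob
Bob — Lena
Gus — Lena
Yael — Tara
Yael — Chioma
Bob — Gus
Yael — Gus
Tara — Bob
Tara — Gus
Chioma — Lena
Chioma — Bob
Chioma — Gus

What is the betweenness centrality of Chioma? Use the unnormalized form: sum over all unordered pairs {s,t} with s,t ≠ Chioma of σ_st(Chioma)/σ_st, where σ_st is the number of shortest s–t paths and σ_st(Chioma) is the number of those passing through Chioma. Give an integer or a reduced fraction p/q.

1/3

Pairs whose geodesics pass through Chioma — Yael–Lena: 1/3.
All other pairs contribute 0.
Summing the contributions gives betweenness(Chioma) = 1/3.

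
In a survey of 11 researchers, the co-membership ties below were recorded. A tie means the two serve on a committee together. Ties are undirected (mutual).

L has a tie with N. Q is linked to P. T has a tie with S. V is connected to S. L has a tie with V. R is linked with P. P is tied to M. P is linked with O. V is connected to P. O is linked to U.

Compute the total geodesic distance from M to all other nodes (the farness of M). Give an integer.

26

Distances from M: L:3, N:4, O:2, P:1, Q:2, R:2, S:3, T:4, U:3, V:2.
Sum = 3 + 4 + 2 + 1 + 2 + 2 + 3 + 4 + 3 + 2 = 26.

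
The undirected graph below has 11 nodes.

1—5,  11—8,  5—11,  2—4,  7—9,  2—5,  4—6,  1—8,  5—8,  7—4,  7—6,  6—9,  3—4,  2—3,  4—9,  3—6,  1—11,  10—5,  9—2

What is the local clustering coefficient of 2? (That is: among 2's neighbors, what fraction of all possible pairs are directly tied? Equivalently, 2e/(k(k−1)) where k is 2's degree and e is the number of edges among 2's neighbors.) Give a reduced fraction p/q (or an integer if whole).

1/3

2's neighbors: 3, 4, 5, and 9 (k = 4).
Possible neighbor pairs: C(4,2) = 6. Edges among them: 3–4, 4–9 → e = 2.
Clustering(2) = 2/6 = 1/3.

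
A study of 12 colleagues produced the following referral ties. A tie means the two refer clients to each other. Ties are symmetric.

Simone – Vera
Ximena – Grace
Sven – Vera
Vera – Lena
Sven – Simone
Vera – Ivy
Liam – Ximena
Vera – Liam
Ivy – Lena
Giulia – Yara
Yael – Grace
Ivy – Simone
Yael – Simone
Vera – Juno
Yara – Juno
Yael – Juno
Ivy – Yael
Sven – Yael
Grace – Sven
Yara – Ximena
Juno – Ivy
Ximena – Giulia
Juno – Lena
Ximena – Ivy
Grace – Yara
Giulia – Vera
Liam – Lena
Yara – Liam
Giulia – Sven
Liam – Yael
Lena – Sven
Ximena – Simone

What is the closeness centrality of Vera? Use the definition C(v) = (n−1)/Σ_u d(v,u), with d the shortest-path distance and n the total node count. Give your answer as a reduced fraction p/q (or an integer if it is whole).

Distances from Vera: Giulia:1, Grace:2, Ivy:1, Juno:1, Lena:1, Liam:1, Simone:1, Sven:1, Ximena:2, Yael:2, Yara:2. Sum = 15.
n = 12, so closeness = 11/15.

11/15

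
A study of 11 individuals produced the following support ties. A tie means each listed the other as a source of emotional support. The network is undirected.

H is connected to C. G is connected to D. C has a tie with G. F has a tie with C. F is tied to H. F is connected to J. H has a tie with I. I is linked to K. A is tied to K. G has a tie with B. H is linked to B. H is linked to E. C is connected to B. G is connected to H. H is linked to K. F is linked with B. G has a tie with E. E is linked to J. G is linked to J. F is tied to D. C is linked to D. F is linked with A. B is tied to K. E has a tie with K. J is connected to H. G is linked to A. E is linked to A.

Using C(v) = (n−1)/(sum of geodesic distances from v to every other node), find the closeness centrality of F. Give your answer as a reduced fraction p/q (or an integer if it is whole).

5/7

Distances from F: A:1, B:1, C:1, D:1, E:2, G:2, H:1, I:2, J:1, K:2. Sum = 14.
n = 11, so closeness = 10/14 = 5/7.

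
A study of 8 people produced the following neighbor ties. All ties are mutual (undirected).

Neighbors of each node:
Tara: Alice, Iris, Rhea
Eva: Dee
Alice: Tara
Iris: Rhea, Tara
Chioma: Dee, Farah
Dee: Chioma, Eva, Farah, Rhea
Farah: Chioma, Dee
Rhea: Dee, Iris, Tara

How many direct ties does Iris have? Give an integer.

2

Iris is directly tied to Rhea and Tara. That is 2 neighbors, so the degree of Iris is 2.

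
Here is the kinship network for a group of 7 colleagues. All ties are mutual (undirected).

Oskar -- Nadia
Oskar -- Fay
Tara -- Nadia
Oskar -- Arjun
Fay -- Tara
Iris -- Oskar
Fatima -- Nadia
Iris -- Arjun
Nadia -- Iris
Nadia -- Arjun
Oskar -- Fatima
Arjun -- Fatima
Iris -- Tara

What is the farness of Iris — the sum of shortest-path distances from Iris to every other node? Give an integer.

Distances from Iris: Arjun:1, Fatima:2, Fay:2, Nadia:1, Oskar:1, Tara:1.
Sum = 1 + 2 + 2 + 1 + 1 + 1 = 8.

8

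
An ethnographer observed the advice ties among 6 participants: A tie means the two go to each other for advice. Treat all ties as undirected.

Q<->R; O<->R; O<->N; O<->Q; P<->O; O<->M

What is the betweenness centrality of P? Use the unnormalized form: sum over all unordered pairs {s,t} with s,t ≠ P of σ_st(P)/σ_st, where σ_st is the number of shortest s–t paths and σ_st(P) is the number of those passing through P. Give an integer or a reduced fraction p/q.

0

No shortest path between any pair of other nodes passes through P.
Summing the contributions gives betweenness(P) = 0.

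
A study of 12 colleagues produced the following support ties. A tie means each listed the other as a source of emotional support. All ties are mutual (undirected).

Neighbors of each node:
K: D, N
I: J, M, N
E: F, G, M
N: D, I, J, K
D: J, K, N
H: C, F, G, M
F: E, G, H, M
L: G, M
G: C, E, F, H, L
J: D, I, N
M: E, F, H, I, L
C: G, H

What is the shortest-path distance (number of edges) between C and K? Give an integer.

One shortest route is C – H – M – I – N – K, which uses 5 edges, and at distance 4 from C we only reach {J, N}, which does not include K. So d(C,K) = 5.

5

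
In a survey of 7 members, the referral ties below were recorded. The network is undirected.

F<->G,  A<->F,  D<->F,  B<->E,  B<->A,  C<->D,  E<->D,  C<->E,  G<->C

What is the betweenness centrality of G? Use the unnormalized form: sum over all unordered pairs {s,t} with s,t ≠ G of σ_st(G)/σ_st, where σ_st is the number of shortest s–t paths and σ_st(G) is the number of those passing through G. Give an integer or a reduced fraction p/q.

5/6

Pairs whose geodesics pass through G — C–A: 1/3; C–F: 1/2.
All other pairs contribute 0.
Summing the contributions gives betweenness(G) = 5/6.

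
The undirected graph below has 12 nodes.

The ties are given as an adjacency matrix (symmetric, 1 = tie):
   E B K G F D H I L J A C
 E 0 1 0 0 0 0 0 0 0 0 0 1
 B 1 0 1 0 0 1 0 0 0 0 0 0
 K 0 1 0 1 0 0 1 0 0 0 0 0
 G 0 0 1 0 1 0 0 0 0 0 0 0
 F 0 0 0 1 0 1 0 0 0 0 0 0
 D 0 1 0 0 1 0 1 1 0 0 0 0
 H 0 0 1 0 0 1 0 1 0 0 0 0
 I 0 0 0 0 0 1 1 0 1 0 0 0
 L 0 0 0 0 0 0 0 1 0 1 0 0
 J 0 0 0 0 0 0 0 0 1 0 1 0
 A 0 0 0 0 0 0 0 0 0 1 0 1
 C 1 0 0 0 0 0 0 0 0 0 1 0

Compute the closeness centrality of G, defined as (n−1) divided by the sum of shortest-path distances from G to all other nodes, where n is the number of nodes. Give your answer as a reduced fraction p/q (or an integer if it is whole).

Distances from G: A:5, B:2, C:4, D:2, E:3, F:1, H:2, I:3, J:5, K:1, L:4. Sum = 32.
n = 12, so closeness = 11/32.

11/32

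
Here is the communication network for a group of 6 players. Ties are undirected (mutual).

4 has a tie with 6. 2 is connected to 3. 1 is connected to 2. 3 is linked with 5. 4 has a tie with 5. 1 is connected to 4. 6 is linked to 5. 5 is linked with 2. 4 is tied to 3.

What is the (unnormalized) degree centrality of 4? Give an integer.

4

4 is directly tied to 1, 3, 5, and 6. That is 4 neighbors, so the degree of 4 is 4.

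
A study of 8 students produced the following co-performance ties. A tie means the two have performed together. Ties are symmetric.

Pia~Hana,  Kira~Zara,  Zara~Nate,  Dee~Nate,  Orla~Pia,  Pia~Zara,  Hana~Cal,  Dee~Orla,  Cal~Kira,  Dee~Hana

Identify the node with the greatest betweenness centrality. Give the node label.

Zara

Unnormalized betweenness of each node: Cal:3/2, Dee:7/2, Hana:9/2, Kira:3/2, Nate:3/2, Orla:1/2, Pia:4, Zara:5.
Zara has the largest value, 5, making it the main broker — the node through which the most shortest paths run.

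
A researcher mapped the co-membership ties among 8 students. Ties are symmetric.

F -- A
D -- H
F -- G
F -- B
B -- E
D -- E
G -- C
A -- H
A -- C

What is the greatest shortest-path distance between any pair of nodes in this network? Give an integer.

Eccentricity of each node (its greatest distance to any other): A:3, B:3, C:4, D:4, E:4, F:3, G:4, H:3.
The maximum eccentricity is 4, realized for instance by the pair E–C via E – D – H – A – C. So the diameter is 4.

4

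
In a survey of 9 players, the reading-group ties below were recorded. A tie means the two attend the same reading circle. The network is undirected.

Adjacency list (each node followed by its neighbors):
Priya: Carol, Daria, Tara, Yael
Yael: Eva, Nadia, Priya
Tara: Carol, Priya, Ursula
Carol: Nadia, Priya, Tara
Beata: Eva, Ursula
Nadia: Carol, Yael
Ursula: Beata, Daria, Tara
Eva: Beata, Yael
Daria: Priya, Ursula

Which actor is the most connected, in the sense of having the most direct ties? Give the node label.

Priya

Degrees — Beata:2, Carol:3, Daria:2, Eva:2, Nadia:2, Priya:4, Tara:3, Ursula:3, Yael:3.
The maximum is 4, attained only by Priya.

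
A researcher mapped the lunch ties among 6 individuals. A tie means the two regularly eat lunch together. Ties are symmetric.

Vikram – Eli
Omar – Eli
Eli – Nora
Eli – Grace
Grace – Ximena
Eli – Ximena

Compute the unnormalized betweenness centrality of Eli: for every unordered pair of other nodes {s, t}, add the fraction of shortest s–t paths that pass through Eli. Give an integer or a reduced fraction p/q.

9

Pairs whose geodesics pass through Eli — Grace–Omar: 1; Grace–Vikram: 1; Grace–Nora: 1; Omar–Vikram: 1; Omar–Ximena: 1; Omar–Nora: 1; Vikram–Ximena: 1; Vikram–Nora: 1; Ximena–Nora: 1.
All other pairs contribute 0.
Summing the contributions gives betweenness(Eli) = 9.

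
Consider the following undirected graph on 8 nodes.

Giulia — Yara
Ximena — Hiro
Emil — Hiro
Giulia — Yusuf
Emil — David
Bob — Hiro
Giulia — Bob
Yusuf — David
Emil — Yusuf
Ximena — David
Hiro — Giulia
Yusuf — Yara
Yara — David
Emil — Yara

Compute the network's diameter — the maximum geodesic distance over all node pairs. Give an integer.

Eccentricity of each node (its greatest distance to any other): Bob:3, David:3, Emil:2, Giulia:2, Hiro:2, Ximena:2, Yara:2, Yusuf:2.
The maximum eccentricity is 3, realized for instance by the pair Bob–David via Bob – Hiro – Emil – David. So the diameter is 3.

3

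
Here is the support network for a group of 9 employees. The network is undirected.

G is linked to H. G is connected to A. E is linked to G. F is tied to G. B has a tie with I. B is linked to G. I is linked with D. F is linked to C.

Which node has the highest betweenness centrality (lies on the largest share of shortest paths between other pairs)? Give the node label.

Unnormalized betweenness of each node: A:0, B:12, C:0, D:0, E:0, F:7, G:24, H:0, I:7.
G has the largest value, 24, making it the main broker — the node through which the most shortest paths run.

G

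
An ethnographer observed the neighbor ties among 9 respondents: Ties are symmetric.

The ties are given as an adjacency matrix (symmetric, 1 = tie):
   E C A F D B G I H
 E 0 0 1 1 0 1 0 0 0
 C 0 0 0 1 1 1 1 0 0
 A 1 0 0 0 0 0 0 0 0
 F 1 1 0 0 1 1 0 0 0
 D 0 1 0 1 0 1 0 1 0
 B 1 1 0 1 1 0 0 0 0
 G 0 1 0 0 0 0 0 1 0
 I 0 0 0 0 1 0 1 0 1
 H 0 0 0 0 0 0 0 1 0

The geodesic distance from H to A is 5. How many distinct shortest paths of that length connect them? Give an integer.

The shortest distance is 5. The length-5 paths are: H–I–D–F–E–A; H–I–D–B–E–A.
That gives 2 distinct shortest paths.

2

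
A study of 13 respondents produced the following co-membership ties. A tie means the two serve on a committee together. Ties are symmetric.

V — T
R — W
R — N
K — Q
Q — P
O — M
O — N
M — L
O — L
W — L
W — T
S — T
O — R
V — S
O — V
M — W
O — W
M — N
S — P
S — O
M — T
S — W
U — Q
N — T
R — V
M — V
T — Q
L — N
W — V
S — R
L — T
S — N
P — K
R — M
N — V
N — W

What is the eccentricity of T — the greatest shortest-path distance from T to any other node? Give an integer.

Distances from T: K:2, L:1, M:1, N:1, O:2, P:2, Q:1, R:2, S:1, U:2, V:1, W:1.
The largest is 2 (to R, O, P, K, and U), so the eccentricity of T is 2.

2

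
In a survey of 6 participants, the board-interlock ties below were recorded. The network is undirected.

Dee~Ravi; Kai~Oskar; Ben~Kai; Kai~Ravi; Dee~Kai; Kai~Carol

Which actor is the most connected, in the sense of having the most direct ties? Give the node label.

Kai

Degrees — Ben:1, Carol:1, Dee:2, Kai:5, Oskar:1, Ravi:2.
The maximum is 5, attained only by Kai.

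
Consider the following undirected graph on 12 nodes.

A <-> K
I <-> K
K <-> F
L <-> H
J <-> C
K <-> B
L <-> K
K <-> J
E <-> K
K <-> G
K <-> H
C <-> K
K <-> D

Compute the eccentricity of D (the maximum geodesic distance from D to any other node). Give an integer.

Distances from D: A:2, B:2, C:2, E:2, F:2, G:2, H:2, I:2, J:2, K:1, L:2.
The largest is 2 (to A, C, F, H, B, E, L, I, G, and J), so the eccentricity of D is 2.

2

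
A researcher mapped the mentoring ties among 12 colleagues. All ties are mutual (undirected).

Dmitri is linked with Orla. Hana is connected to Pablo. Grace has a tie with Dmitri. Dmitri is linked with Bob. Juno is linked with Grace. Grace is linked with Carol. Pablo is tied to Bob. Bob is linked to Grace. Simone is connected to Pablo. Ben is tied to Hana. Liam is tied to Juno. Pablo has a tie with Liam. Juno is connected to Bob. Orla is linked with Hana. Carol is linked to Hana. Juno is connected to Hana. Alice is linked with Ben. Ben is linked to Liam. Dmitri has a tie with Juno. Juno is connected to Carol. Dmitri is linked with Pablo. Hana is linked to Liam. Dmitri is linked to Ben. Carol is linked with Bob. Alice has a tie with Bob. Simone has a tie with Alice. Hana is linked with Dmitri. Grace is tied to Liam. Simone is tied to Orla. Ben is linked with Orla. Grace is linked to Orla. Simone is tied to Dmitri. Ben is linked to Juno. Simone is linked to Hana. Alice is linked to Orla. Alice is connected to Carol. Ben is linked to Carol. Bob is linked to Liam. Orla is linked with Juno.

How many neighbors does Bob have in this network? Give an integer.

Bob is directly tied to Alice, Carol, Dmitri, Grace, Juno, Liam, and Pablo. That is 7 neighbors, so the degree of Bob is 7.

7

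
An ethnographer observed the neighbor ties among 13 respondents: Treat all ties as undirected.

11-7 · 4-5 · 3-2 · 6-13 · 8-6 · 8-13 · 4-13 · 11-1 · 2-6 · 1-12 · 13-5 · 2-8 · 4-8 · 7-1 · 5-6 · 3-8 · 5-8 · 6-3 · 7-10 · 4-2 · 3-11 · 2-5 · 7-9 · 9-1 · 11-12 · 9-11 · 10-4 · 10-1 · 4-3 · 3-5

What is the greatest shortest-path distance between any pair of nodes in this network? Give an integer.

4

Eccentricity of each node (its greatest distance to any other): 1:3, 2:3, 3:2, 4:3, 5:3, 6:3, 7:3, 8:3, 9:4, 10:3, 11:3, 12:4, 13:4.
The maximum eccentricity is 4, realized for instance by the pair 9–13 via 9 – 11 – 3 – 5 – 13. So the diameter is 4.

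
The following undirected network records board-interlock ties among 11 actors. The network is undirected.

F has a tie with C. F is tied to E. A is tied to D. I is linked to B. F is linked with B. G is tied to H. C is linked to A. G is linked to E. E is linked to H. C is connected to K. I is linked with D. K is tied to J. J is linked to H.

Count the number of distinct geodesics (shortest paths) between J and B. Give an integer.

The shortest distance is 4. The length-4 paths are: J–H–E–F–B; J–K–C–F–B.
That gives 2 distinct shortest paths.

2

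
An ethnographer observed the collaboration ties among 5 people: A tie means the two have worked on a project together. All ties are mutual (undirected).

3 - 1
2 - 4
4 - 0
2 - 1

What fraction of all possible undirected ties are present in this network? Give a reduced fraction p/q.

There are 4 edges and 5 nodes, so the maximum possible is C(5,2) = 10.
Density = 4/10 = 2/5.

2/5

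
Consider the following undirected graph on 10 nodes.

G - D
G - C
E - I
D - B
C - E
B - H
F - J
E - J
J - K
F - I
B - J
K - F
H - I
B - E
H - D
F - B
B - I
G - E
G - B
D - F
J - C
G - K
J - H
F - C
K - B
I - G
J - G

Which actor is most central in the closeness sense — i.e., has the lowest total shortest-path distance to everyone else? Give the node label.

Farness (sum of distances to all others) for each node — B:10, C:14, D:14, E:13, F:12, G:11, H:14, I:13, J:11, K:14.
The smallest farness is 10, for B, so B has the highest closeness.

B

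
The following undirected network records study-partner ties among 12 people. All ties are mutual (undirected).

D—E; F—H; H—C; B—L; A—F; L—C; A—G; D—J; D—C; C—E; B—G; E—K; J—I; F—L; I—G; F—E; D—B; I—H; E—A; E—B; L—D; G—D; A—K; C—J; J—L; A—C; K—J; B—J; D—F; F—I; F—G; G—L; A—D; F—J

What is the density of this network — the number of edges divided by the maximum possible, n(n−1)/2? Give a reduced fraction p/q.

17/33

There are 34 edges and 12 nodes, so the maximum possible is C(12,2) = 66.
Density = 34/66 = 17/33.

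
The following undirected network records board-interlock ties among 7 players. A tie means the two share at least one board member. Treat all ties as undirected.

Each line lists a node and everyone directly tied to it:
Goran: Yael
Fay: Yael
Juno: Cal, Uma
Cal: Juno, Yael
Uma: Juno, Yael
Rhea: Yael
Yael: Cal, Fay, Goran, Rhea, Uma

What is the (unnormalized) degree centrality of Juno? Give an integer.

2

Juno is directly tied to Cal and Uma. That is 2 neighbors, so the degree of Juno is 2.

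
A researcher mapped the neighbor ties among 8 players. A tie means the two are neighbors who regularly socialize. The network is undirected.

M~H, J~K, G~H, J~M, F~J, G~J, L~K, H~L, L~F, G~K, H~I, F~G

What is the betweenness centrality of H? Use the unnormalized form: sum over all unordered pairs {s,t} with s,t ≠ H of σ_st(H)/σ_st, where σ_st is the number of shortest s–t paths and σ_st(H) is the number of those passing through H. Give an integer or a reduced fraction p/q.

47/6

Pairs whose geodesics pass through H — L–I: 1; L–M: 1; L–G: 1/3; I–K: 2/2; I–F: 2/2; I–M: 1; I–J: 2/2; I–G: 1; M–G: 1/2.
All other pairs contribute 0.
Summing the contributions gives betweenness(H) = 47/6.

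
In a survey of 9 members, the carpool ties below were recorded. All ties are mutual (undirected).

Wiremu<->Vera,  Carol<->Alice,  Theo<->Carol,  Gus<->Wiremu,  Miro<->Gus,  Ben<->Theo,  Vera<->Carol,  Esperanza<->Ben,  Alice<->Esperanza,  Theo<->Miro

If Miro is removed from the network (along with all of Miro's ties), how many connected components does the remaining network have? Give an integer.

Miro's neighbors (Gus and Theo) remain reachable from one another through other ties, so the rest of the network stays in one piece.

1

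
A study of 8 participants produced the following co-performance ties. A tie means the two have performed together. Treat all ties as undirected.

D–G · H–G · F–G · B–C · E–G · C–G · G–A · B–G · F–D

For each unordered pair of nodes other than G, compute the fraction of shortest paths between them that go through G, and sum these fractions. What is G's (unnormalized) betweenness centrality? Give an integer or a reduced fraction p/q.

19

Pairs whose geodesics pass through G — H–C: 1; H–F: 1; H–E: 1; H–D: 1; H–A: 1; H–B: 1; C–F: 1; C–E: 1; C–D: 1; C–A: 1; F–E: 1; F–A: 1; F–B: 1; E–D: 1 … (+5 more pairs).
All other pairs contribute 0.
Summing the contributions gives betweenness(G) = 19.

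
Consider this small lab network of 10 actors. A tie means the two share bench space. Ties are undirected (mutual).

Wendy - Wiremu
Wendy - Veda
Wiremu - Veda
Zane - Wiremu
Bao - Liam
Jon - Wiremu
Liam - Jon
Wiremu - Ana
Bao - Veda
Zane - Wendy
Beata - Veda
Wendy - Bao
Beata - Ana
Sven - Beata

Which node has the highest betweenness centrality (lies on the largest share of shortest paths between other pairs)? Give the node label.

Wiremu

Unnormalized betweenness of each node: Ana:8/3, Bao:9/2, Beata:53/6, Jon:5/2, Liam:1, Sven:0, Veda:21/2, Wendy:7/2, Wiremu:25/2, Zane:0.
Wiremu has the largest value, 25/2, making it the main broker — the node through which the most shortest paths run.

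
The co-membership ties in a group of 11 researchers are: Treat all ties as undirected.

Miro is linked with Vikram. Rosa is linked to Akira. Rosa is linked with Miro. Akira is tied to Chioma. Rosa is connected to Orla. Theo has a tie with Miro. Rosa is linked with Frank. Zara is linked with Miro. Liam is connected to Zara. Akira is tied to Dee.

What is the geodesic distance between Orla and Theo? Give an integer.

3

One shortest route is Orla – Rosa – Miro – Theo, which uses 3 edges, and at distance 2 from Orla we only reach {Akira, Frank, Miro}, which does not include Theo. So d(Orla,Theo) = 3.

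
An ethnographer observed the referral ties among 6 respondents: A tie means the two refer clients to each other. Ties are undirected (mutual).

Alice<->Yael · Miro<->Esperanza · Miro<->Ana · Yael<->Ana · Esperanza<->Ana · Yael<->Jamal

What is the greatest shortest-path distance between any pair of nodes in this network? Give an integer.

Eccentricity of each node (its greatest distance to any other): Alice:3, Ana:2, Esperanza:3, Jamal:3, Miro:3, Yael:2.
The maximum eccentricity is 3, realized for instance by the pair Jamal–Esperanza via Jamal – Yael – Ana – Esperanza. So the diameter is 3.

3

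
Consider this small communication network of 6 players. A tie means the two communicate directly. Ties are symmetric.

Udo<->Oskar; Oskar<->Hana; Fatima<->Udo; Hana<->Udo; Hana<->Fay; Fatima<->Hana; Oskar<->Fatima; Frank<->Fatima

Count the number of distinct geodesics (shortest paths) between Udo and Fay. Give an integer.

1

The shortest distance is 2, and the only length-2 path is Udo–Hana–Fay. So there is exactly 1 shortest path.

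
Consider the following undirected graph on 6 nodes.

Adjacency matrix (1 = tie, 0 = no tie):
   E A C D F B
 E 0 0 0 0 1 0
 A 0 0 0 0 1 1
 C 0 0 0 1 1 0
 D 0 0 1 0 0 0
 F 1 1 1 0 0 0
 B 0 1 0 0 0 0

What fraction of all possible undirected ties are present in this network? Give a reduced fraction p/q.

1/3

There are 5 edges and 6 nodes, so the maximum possible is C(6,2) = 15.
Density = 5/15 = 1/3.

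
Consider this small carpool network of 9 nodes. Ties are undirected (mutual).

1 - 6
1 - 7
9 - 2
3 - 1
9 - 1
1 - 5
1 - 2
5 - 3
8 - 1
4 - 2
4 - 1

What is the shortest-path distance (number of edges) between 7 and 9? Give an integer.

2

One shortest route is 7 – 1 – 9, which uses 2 edges, and 7 and 9 are not directly tied, so nothing shorter exists. So d(7,9) = 2.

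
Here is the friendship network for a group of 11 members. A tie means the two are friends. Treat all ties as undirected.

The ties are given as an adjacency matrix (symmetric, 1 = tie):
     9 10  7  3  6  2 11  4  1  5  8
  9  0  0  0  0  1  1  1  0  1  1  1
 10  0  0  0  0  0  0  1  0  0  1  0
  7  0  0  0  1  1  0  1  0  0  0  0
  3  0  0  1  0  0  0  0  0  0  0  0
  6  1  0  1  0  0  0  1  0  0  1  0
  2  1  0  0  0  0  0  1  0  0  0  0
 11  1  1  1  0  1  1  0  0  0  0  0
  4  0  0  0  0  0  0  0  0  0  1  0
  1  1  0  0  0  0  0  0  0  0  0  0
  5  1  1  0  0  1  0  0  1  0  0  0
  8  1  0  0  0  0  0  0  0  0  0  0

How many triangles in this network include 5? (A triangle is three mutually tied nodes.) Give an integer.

5's neighbors: 4, 6, 9, and 10.
Neighbor pairs that are themselves tied: 5–6–9. Each forms one triangle with 5, for 1 in total.

1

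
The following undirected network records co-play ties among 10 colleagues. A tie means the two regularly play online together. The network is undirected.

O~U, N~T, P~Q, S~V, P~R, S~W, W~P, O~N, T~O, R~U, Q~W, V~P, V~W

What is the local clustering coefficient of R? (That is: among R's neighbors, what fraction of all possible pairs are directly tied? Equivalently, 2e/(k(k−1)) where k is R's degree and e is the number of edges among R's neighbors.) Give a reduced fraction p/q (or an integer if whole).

R's neighbors: P and U (k = 2).
Possible neighbor pairs: C(2,2) = 1. Edges among them: none → e = 0.
Clustering(R) = 0/1.

0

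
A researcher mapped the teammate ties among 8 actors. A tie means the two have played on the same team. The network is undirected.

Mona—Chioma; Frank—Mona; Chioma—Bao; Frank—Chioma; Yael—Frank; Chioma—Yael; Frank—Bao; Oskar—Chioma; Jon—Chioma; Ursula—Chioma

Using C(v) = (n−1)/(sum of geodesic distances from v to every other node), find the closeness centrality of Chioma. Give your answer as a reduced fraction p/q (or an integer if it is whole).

1

Distances from Chioma: Bao:1, Frank:1, Jon:1, Mona:1, Oskar:1, Ursula:1, Yael:1. Sum = 7.
n = 8, so closeness = 7/7 = 1.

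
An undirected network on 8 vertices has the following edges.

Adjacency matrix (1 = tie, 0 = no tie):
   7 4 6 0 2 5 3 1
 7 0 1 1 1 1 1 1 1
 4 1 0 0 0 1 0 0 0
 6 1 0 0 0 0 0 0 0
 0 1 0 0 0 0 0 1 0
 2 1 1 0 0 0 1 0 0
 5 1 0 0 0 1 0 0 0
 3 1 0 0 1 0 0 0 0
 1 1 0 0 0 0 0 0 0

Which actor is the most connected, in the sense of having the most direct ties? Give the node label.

Degrees — 0:2, 1:1, 2:3, 3:2, 4:2, 5:2, 6:1, 7:7.
The maximum is 7, attained only by 7.

7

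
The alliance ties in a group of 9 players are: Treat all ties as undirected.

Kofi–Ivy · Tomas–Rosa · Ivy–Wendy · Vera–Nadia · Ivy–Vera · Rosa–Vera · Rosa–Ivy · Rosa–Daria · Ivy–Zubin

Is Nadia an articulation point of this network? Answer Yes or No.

Even without Nadia, every remaining node can still reach every other (the residual graph is connected), so Nadia is not a cut vertex.

No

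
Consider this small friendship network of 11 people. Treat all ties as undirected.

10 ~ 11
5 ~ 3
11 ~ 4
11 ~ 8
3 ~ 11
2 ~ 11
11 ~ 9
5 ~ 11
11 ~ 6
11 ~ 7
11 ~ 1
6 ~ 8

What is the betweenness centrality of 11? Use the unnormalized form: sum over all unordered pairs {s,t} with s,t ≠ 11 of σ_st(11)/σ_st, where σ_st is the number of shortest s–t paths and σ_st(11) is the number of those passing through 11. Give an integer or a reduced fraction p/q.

43

Pairs whose geodesics pass through 11 — 6–10: 1; 6–1: 1; 6–3: 1; 6–7: 1; 6–4: 1; 6–2: 1; 6–5: 1; 6–9: 1; 10–8: 1; 10–1: 1; 10–3: 1; 10–7: 1; 10–4: 1; 10–2: 1 … (+29 more pairs).
All other pairs contribute 0.
Summing the contributions gives betweenness(11) = 43.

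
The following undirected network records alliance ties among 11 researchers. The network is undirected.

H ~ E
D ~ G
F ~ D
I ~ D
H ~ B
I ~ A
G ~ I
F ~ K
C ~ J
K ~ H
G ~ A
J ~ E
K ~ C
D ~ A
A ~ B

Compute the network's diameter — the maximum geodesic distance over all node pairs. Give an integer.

5

Eccentricity of each node (its greatest distance to any other): A:4, B:3, C:4, D:4, E:4, F:3, G:5, H:3, I:5, J:5, K:3.
The maximum eccentricity is 5, realized for instance by the pair J–G via J – E – H – B – A – G. So the diameter is 5.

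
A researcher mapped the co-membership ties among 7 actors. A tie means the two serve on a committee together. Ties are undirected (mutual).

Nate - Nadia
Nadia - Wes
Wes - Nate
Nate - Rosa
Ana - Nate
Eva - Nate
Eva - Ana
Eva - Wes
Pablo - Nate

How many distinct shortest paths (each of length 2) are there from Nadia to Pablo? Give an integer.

1

The shortest distance is 2, and the only length-2 path is Nadia–Nate–Pablo. So there is exactly 1 shortest path.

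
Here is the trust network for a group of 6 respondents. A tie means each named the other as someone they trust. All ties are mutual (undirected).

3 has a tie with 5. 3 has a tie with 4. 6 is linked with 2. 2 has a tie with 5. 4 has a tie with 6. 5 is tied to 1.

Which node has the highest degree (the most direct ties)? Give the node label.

Degrees — 1:1, 2:2, 3:2, 4:2, 5:3, 6:2.
The maximum is 3, attained only by 5.

5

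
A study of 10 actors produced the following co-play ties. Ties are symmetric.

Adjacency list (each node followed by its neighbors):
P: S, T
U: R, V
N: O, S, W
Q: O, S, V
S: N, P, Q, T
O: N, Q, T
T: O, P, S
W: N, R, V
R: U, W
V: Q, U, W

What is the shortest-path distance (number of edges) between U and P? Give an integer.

4

One shortest route is U – V – Q – S – P, which uses 4 edges, and at distance 3 from U we only reach {N, O, S}, which does not include P. So d(U,P) = 4.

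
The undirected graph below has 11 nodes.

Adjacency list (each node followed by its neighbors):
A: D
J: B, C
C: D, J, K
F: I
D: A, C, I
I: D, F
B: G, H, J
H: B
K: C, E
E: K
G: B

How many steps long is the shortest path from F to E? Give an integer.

One shortest route is F – I – D – C – K – E, which uses 5 edges, and at distance 4 from F we only reach {J, K}, which does not include E. So d(F,E) = 5.

5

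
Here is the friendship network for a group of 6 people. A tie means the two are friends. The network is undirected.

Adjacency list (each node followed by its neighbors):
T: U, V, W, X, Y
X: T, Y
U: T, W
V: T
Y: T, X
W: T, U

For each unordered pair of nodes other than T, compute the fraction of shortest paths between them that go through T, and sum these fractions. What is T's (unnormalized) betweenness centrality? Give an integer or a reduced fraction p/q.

8

Pairs whose geodesics pass through T — X–V: 1; X–W: 1; X–U: 1; V–W: 1; V–Y: 1; V–U: 1; W–Y: 1; Y–U: 1.
All other pairs contribute 0.
Summing the contributions gives betweenness(T) = 8.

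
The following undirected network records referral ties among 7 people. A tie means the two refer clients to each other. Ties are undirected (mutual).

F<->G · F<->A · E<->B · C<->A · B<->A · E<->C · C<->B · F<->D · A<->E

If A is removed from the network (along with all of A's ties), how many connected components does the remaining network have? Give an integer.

Without A, the remaining ties split the others into: {B, C, E}; {D, F, G}.
That's 2 separate components.

2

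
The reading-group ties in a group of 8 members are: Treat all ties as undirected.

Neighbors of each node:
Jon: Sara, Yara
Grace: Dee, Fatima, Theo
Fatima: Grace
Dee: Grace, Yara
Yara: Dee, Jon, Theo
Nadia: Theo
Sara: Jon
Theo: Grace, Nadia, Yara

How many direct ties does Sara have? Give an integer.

1

Sara is directly tied to Jon. That is 1 neighbor, so the degree of Sara is 1.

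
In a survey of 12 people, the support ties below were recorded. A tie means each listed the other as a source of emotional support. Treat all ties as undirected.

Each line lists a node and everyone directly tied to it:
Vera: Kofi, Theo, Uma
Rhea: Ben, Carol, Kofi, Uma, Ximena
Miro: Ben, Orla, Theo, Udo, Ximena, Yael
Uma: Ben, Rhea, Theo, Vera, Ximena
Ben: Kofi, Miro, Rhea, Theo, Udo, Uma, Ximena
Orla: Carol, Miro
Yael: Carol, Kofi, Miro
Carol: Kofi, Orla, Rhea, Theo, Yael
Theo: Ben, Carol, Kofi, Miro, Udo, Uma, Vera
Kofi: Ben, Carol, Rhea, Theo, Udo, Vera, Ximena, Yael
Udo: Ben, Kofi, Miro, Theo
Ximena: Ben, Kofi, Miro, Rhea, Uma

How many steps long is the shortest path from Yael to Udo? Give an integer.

2

One shortest route is Yael – Miro – Udo, which uses 2 edges, and Yael and Udo are not directly tied, so nothing shorter exists. So d(Yael,Udo) = 2.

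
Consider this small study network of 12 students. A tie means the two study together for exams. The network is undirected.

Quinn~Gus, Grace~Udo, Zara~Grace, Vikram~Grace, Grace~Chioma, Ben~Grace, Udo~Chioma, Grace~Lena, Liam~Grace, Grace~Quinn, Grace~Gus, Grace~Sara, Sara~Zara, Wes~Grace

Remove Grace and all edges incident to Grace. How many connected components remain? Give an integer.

Without Grace, the remaining ties split the others into: {Lena}; {Sara, Zara}; {Gus, Quinn}; {Wes}; {Chioma, Udo}; {Vikram}; {Liam}; {Ben}.
That's 8 separate components.

8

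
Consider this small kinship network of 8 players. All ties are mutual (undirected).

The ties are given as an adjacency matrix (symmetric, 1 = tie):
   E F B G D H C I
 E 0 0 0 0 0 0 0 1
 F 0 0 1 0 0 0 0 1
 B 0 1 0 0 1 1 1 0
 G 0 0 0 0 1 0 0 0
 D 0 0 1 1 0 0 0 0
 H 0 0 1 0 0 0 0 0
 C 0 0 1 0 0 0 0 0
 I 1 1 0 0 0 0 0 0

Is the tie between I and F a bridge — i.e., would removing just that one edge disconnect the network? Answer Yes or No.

Without the I–F edge there is no alternate route between I and F, so the network disconnects. It is a bridge.

Yes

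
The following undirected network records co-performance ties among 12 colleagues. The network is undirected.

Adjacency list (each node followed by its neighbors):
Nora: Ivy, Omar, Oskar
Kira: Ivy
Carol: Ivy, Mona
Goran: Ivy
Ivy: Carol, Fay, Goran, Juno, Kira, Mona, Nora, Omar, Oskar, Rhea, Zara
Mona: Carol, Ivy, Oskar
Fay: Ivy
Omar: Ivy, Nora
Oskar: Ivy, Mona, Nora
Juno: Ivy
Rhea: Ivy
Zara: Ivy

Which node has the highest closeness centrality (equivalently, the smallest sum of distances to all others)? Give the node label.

Ivy

Farness (sum of distances to all others) for each node — Carol:20, Fay:21, Goran:21, Ivy:11, Juno:21, Kira:21, Mona:19, Nora:19, Omar:20, Oskar:19, Rhea:21, Zara:21.
The smallest farness is 11, for Ivy, so Ivy has the highest closeness.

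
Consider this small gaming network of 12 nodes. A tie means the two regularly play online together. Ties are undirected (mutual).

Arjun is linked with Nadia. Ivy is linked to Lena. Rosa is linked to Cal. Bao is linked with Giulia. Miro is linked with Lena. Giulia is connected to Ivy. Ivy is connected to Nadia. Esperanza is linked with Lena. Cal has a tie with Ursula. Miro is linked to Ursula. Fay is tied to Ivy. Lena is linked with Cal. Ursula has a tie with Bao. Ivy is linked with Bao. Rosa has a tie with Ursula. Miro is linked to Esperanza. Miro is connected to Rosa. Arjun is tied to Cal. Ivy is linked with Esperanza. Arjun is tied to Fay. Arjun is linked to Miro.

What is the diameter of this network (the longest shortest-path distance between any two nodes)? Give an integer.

3

Eccentricity of each node (its greatest distance to any other): Arjun:3, Bao:3, Cal:3, Esperanza:2, Fay:3, Giulia:3, Ivy:3, Lena:2, Miro:3, Nadia:3, Rosa:3, Ursula:3.
The maximum eccentricity is 3, realized for instance by the pair Fay–Ursula via Fay – Arjun – Miro – Ursula. So the diameter is 3.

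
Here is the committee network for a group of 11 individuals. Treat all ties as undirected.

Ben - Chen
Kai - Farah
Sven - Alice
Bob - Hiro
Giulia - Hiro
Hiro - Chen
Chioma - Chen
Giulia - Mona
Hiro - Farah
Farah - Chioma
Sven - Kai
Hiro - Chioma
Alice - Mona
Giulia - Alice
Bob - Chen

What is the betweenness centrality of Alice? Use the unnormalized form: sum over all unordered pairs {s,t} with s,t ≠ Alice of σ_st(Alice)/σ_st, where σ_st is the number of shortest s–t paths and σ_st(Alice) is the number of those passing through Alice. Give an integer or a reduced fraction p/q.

31/6

Pairs whose geodesics pass through Alice — Bob–Sven: 1/2; Hiro–Sven: 1/2; Kai–Giulia: 1/2; Kai–Mona: 1; Chen–Sven: 1/3; Ben–Sven: 1/3; Sven–Giulia: 1; Sven–Mona: 1.
All other pairs contribute 0.
Summing the contributions gives betweenness(Alice) = 31/6.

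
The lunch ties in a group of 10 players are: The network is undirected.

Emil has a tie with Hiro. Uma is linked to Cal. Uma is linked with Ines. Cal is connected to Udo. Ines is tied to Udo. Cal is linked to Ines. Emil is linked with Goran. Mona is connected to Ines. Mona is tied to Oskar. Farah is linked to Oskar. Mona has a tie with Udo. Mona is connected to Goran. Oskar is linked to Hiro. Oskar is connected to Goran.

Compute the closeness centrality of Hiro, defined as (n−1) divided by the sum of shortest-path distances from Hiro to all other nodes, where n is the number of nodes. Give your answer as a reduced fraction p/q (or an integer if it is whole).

9/22

Distances from Hiro: Cal:4, Emil:1, Farah:2, Goran:2, Ines:3, Mona:2, Oskar:1, Udo:3, Uma:4. Sum = 22.
n = 10, so closeness = 9/22.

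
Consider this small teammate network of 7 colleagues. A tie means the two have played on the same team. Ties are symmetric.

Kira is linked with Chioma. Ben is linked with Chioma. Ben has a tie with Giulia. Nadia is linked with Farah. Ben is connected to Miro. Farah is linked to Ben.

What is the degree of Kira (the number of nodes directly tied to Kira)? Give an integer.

1

Kira is directly tied to Chioma. That is 1 neighbor, so the degree of Kira is 1.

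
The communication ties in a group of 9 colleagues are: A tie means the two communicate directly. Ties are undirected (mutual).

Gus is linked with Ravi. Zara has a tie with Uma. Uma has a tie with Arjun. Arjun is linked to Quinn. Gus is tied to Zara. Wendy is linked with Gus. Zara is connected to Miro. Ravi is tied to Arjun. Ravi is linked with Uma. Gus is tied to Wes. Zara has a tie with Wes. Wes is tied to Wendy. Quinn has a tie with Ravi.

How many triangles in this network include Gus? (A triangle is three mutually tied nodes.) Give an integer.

Gus's neighbors: Ravi, Wendy, Wes, and Zara.
Neighbor pairs that are themselves tied: Gus–Wendy–Wes; Gus–Wes–Zara. Each forms one triangle with Gus, for 2 in total.

2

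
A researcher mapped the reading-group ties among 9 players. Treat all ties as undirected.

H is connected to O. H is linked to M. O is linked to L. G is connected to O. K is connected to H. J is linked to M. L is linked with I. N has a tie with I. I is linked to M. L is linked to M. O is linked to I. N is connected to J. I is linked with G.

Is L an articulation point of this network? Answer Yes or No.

Even without L, every remaining node can still reach every other (the residual graph is connected), so L is not a cut vertex.

No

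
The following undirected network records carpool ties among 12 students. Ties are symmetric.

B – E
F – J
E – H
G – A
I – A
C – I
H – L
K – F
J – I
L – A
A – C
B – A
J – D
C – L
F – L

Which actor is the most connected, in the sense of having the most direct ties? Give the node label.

Degrees — A:5, B:2, C:3, D:1, E:2, F:3, G:1, H:2, I:3, J:3, K:1, L:4.
The maximum is 5, attained only by A.

A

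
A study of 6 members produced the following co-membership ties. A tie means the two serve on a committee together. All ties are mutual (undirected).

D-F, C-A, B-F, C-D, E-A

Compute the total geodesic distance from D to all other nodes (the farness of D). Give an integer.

9

Distances from D: A:2, B:2, C:1, E:3, F:1.
Sum = 2 + 2 + 1 + 3 + 1 = 9.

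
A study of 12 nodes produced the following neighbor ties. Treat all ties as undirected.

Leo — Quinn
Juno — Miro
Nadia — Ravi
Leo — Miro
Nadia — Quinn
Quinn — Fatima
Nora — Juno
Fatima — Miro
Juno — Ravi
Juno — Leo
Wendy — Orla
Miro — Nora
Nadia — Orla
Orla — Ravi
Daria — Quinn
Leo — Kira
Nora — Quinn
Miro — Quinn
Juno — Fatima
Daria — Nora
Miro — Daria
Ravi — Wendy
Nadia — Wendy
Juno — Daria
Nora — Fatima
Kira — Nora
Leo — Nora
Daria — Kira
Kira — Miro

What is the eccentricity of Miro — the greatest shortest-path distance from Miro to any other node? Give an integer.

3

Distances from Miro: Daria:1, Fatima:1, Juno:1, Kira:1, Leo:1, Nadia:2, Nora:1, Orla:3, Quinn:1, Ravi:2, Wendy:3.
The largest is 3 (to Wendy and Orla), so the eccentricity of Miro is 3.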